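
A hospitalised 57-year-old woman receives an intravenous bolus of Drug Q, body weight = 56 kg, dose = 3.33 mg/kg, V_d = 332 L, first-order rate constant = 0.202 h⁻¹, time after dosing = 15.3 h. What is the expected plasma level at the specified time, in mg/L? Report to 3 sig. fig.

0.0255 mg/L

Total dose = 3.33 × 56 = 186.5 mg
C₀ = Dose / Vd = 186.5 / 332 = 0.5617 mg/L
C = C₀ · e^(−k·t) = 0.5617 × e^(−0.2020 × 15.3)
  = 0.5617 × 0.04547 = 0.02554 mg/L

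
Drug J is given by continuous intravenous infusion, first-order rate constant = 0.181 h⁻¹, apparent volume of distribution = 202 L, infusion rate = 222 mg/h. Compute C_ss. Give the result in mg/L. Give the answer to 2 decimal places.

6.07 mg/L

CL = k × Vd = 0.1810 × 202 = 36.56 L/h
At steady state Css = R₀ / CL = 222 / 36.56 = 6.072 mg/L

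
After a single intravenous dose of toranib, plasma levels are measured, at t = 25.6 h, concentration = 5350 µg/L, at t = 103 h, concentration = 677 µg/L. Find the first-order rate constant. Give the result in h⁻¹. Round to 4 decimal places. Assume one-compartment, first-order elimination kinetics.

k = ln(C₁/C₂) / (t₂ − t₁) = ln(5350/677) / (103 − 25.6)
  = 2.067 / 77.40 = 0.02671 h⁻¹

0.0267 h⁻¹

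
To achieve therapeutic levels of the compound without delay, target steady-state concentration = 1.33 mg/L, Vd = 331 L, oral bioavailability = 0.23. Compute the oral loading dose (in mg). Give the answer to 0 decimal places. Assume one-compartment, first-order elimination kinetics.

1914 mg

LD = Css × Vd / F = 1.33 × 331 / 0.23 = 1914 mg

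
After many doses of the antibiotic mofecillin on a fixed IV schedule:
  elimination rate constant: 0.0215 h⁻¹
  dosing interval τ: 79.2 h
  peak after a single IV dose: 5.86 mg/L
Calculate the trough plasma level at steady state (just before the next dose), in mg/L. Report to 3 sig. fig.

e^(−kτ) = e^(−0.02150 × 79.2) = 0.1822
Accumulation ratio R = 1 / (1 − e^(−kτ)) = 1 / (1 − 0.1822) = 1.223
Steady-state trough = C₀ × R × e^(−kτ) = 5.86 × 1.223 × 0.1822 = 1.306 mg/L

1.31 mg/L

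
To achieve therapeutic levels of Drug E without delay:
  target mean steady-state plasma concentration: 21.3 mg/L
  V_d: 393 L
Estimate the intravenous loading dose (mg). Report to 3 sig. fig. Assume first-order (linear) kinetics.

8370 mg

LD = Css × Vd = 21.3 × 393 = 8371 mg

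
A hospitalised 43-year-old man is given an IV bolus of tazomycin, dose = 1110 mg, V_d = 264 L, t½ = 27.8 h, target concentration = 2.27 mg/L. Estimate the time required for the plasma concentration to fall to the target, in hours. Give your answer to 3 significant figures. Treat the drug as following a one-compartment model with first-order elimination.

24.7 h

C₀ = Dose / Vd = 1110 / 264 = 4.205 mg/L
k = ln2 / t½ = 0.693147 / 27.8 = 0.02493 h⁻¹
t = ln(C₀ / C) / k = ln(4.205 / 2.27) / 0.02493
  = ln(1.852) / 0.02493 = 0.6163 / 0.02493 = 24.72 h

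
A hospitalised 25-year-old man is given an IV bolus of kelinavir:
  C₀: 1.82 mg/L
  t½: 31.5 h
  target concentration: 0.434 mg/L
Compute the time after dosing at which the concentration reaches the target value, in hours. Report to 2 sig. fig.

65 h

k = ln2 / t½ = 0.693147 / 31.5 = 0.02200 h⁻¹
t = ln(C₀ / C) / k = ln(1.820 / 0.434) / 0.02200
  = ln(4.194) / 0.02200 = 1.434 / 0.02200 = 65.18 h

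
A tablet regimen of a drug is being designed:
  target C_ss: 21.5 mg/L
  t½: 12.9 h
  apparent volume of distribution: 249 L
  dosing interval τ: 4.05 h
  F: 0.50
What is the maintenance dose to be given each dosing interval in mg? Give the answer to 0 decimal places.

2330 mg

k = ln2 / t½ = 0.693147 / 12.9 = 0.05373 h⁻¹
CL = k × Vd = 0.05373 × 249 = 13.38 L/h
At steady state, F × (Dose/τ) = Css × CL.
Dose = Css × CL × τ / F = 21.5 × 13.38 × 4.05 / 0.50 = 2330 mg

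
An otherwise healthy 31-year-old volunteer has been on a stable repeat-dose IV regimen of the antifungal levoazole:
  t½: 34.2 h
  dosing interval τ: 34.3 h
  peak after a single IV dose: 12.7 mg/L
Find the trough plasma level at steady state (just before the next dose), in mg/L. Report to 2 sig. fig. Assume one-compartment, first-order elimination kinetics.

13 mg/L

k = ln2 / t½ = 0.693147 / 34.2 = 0.02027 h⁻¹
e^(−kτ) = e^(−0.02027 × 34.3) = 0.4989
Accumulation ratio R = 1 / (1 − e^(−kτ)) = 1 / (1 − 0.4989) = 1.996
Steady-state trough = C₀ × R × e^(−kτ) = 12.7 × 1.996 × 0.4989 = 12.65 mg/L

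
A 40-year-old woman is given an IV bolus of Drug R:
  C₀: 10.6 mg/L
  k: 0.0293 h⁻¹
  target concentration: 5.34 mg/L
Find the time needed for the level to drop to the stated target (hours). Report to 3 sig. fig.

t = ln(C₀ / C) / k = ln(10.60 / 5.34) / 0.02930
  = ln(1.985) / 0.02930 = 0.6856 / 0.02930 = 23.40 h

23.4 h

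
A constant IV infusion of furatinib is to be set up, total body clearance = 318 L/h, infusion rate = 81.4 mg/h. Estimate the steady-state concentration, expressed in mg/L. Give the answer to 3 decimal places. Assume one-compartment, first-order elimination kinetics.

0.256 mg/L

At steady state Css = R₀ / CL = 81.4 / 318.0 = 0.2560 mg/L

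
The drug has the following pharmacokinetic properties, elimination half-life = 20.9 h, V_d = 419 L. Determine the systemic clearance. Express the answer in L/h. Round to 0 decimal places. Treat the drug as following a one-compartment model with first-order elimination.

k = ln2 / t½ = 0.693147 / 20.9 = 0.03316 h⁻¹
CL = k × Vd = 0.03316 × 419 = 13.89 L/h

14 L/h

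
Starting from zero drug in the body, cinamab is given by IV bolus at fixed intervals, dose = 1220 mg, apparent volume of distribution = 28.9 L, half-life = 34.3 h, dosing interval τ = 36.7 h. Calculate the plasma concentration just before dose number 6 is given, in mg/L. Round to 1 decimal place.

37.5 mg/L

C₀ per dose = Dose / Vd = 1220 / 28.9 = 42.21 mg/L
k = ln2 / t½ = 0.693147 / 34.3 = 0.02021 h⁻¹
Fraction remaining after one interval: r = e^(−kτ) = e^(−0.02021 × 36.7) = 0.4763
Before dose 6, 5 doses have been given (aged 1τ, 2τ, 3τ, 4τ, 5τ).
C_trough = C₀ × (r + r² + … + r^5) = C₀ × r(1−r^5)/(1−r)
        = 42.21 × 0.4763 × (1 − 0.02451) / (1 − 0.4763) = 37.45 mg/L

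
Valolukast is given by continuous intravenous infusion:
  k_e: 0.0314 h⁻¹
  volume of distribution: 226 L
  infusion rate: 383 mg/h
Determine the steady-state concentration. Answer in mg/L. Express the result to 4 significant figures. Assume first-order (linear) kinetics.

CL = k × Vd = 0.03140 × 226 = 7.096 L/h
At steady state Css = R₀ / CL = 383 / 7.096 = 53.97 mg/L

53.97 mg/L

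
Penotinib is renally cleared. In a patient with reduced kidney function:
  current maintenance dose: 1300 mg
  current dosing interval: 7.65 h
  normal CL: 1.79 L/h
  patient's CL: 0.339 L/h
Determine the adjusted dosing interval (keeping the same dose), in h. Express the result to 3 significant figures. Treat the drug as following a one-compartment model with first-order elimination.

40.4 h

To keep the same average steady-state level, dosing rate must scale with clearance.
CL ratio = 0.339 / 1.79 = 0.1894
New interval (same dose) = 7.65 / 0.1894 = 40.39 h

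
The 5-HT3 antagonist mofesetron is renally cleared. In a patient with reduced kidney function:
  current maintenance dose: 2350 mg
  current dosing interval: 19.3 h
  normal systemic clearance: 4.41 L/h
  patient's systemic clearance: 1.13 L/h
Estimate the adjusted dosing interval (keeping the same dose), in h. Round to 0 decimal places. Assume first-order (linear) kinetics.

To keep the same average steady-state level, dosing rate must scale with clearance.
CL ratio = 1.13 / 4.41 = 0.2562
New interval (same dose) = 19.3 / 0.2562 = 75.33 h

75 h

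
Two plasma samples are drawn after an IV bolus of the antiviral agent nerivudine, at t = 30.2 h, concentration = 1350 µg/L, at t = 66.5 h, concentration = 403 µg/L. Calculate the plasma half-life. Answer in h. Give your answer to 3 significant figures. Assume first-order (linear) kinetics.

k = ln(C₁/C₂) / (t₂ − t₁) = ln(1350/403) / (66.5 − 30.2)
  = 1.209 / 36.30 = 0.03331 h⁻¹
t½ = ln2 / k = 0.693147 / 0.03331 = 20.81 h

20.8 h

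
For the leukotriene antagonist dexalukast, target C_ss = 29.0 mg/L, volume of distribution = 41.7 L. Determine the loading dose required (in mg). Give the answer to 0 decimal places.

LD = Css × Vd = 29.0 × 41.7 = 1209 mg

1209 mg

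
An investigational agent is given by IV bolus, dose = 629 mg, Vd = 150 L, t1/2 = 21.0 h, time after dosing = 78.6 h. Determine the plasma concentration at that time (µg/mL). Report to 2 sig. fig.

0.31 µg/mL

C₀ = Dose / Vd = 629.0 / 150 = 4.193 mg/L
k = ln2 / t½ = 0.693147 / 21.0 = 0.03301 h⁻¹
C = C₀ · e^(−k·t) = 4.193 × e^(−0.03301 × 78.6)
  = 4.193 × 0.07468 = 0.3131 mg/L
(0.3131 mg/L = 0.3131 µg/mL)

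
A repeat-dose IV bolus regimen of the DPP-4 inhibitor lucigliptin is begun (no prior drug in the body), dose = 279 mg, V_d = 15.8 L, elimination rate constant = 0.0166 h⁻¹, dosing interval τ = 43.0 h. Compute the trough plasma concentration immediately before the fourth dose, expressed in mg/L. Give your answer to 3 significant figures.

C₀ per dose = Dose / Vd = 279 / 15.8 = 17.66 mg/L
Fraction remaining after one interval: r = e^(−kτ) = e^(−0.01660 × 43.0) = 0.4898
Before dose 4, 3 doses have been given (aged 1τ, 2τ, 3τ).
C_trough = C₀ × (r + r² + … + r^3) = C₀ × r(1−r^3)/(1−r)
        = 17.66 × 0.4898 × (1 − 0.1175) / (1 − 0.4898) = 14.96 mg/L

15.0 mg/L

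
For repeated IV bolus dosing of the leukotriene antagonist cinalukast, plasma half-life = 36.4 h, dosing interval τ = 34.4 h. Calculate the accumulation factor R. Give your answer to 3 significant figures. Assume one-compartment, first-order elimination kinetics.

2.08

k = ln2 / t½ = 0.693147 / 36.4 = 0.01904 h⁻¹
e^(−kτ) = e^(−0.01904 × 34.4) = 0.5195
Accumulation ratio R = 1 / (1 − e^(−kτ)) = 1 / (1 − 0.5195) = 2.081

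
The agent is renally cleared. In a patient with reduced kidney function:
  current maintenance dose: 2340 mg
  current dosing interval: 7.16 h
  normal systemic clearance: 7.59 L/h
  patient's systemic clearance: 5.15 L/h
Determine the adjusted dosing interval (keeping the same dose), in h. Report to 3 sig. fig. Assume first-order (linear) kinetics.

To keep the same average steady-state level, dosing rate must scale with clearance.
CL ratio = 5.15 / 7.59 = 0.6785
New interval (same dose) = 7.16 / 0.6785 = 10.55 h

10.6 h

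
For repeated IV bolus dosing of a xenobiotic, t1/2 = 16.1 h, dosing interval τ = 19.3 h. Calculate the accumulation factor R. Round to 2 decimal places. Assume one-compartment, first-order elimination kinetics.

k = ln2 / t½ = 0.693147 / 16.1 = 0.04305 h⁻¹
e^(−kτ) = e^(−0.04305 × 19.3) = 0.4357
Accumulation ratio R = 1 / (1 − e^(−kτ)) = 1 / (1 − 0.4357) = 1.772

1.77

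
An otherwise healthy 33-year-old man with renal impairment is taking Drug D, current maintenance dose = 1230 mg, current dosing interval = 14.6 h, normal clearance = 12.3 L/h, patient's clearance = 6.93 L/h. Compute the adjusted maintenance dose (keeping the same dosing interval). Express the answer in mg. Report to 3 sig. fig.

693 mg

To keep the same average steady-state level, dosing rate must scale with clearance.
CL ratio = 6.93 / 12.3 = 0.5634
New dose (same interval) = 1230 × 0.5634 = 693.0 mg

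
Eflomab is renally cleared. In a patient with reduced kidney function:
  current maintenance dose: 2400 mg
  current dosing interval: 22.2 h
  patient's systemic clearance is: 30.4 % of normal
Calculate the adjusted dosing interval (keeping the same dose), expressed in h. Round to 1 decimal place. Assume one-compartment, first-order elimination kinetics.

To keep the same average steady-state level, dosing rate must scale with clearance.
CL ratio = 30.4 / 100 = 0.3040
New interval (same dose) = 22.2 / 0.3040 = 73.03 h

73.0 h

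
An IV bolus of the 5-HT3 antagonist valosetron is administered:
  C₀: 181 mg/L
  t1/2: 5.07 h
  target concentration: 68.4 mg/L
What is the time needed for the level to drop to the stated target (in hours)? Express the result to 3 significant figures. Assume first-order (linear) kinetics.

k = ln2 / t½ = 0.693147 / 5.07 = 0.1367 h⁻¹
t = ln(C₀ / C) / k = ln(181.0 / 68.4) / 0.1367
  = ln(2.646) / 0.1367 = 0.9730 / 0.1367 = 7.118 h

7.12 h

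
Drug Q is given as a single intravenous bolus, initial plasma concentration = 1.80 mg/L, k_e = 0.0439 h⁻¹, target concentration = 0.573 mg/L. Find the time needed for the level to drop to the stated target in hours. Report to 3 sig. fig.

26.1 h

t = ln(C₀ / C) / k = ln(1.800 / 0.573) / 0.04390
  = ln(3.141) / 0.04390 = 1.145 / 0.04390 = 26.08 h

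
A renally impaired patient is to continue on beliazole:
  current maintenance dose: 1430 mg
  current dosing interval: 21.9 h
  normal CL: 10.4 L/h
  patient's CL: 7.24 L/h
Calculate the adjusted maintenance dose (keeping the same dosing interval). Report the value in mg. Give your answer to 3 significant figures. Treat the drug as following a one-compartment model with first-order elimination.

To keep the same average steady-state level, dosing rate must scale with clearance.
CL ratio = 7.24 / 10.4 = 0.6962
New dose (same interval) = 1430 × 0.6962 = 995.6 mg

996 mg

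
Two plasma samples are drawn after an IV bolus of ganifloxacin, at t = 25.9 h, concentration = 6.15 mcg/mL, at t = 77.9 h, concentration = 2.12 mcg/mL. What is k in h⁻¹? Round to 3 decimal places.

0.020 h⁻¹

k = ln(C₁/C₂) / (t₂ − t₁) = ln(6.15/2.12) / (77.9 − 25.9)
  = 1.065 / 52.00 = 0.02048 h⁻¹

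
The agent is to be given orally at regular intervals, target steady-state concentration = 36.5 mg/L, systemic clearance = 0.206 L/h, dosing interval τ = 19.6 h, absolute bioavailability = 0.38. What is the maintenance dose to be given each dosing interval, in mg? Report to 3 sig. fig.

At steady state, F × (Dose/τ) = Css × CL.
Dose = Css × CL × τ / F = 36.5 × 0.2060 × 19.6 / 0.38 = 387.8 mg

388 mg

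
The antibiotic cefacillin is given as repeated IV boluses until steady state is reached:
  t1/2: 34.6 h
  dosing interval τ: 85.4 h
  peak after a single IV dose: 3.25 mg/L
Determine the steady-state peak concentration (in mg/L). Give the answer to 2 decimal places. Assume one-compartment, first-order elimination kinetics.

k = ln2 / t½ = 0.693147 / 34.6 = 0.02003 h⁻¹
e^(−kτ) = e^(−0.02003 × 85.4) = 0.1808
Accumulation ratio R = 1 / (1 − e^(−kτ)) = 1 / (1 − 0.1808) = 1.221
Steady-state peak = C₀ × R = 3.25 × 1.221 = 3.968 mg/L

3.97 mg/L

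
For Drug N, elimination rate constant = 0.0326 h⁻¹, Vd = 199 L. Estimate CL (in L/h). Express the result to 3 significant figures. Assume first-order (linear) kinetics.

CL = k × Vd = 0.0326 × 199 = 6.487 L/h

6.49 L/h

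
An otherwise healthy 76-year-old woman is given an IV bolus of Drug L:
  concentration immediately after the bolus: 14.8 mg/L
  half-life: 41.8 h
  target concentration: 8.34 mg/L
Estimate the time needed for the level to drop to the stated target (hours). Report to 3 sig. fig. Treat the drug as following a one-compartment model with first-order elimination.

k = ln2 / t½ = 0.693147 / 41.8 = 0.01658 h⁻¹
t = ln(C₀ / C) / k = ln(14.80 / 8.34) / 0.01658
  = ln(1.775) / 0.01658 = 0.5738 / 0.01658 = 34.61 h

34.6 h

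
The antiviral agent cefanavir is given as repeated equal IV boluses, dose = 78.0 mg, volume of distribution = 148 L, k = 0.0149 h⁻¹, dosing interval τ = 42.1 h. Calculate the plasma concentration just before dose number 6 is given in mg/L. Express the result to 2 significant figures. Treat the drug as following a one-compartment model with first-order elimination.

0.58 mg/L

C₀ per dose = Dose / Vd = 78.0 / 148 = 0.5270 mg/L
Fraction remaining after one interval: r = e^(−kτ) = e^(−0.01490 × 42.1) = 0.5340
Before dose 6, 5 doses have been given (aged 1τ, 2τ, 3τ, 4τ, 5τ).
C_trough = C₀ × (r + r² + … + r^5) = C₀ × r(1−r^5)/(1−r)
        = 0.5270 × 0.5340 × (1 − 0.04342) / (1 − 0.5340) = 0.5777 mg/L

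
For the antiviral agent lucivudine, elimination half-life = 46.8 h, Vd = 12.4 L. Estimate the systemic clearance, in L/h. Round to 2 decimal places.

k = ln2 / t½ = 0.693147 / 46.8 = 0.01481 h⁻¹
CL = k × Vd = 0.01481 × 12.4 = 0.1836 L/h

0.18 L/h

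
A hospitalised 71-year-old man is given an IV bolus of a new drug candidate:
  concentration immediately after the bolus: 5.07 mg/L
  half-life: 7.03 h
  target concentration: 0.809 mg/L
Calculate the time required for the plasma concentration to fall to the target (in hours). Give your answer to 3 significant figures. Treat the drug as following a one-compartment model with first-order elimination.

k = ln2 / t½ = 0.693147 / 7.03 = 0.09860 h⁻¹
t = ln(C₀ / C) / k = ln(5.070 / 0.809) / 0.09860
  = ln(6.267) / 0.09860 = 1.835 / 0.09860 = 18.61 h

18.6 h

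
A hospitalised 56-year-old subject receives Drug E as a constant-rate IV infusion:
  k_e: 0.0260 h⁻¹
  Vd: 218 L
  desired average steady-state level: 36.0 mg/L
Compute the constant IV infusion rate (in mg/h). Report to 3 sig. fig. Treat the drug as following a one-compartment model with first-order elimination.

204 mg/h

CL = k × Vd = 0.02600 × 218 = 5.668 L/h
At steady state, infusion rate R₀ = Css × CL = 36.0 × 5.668 = 204.0 mg/h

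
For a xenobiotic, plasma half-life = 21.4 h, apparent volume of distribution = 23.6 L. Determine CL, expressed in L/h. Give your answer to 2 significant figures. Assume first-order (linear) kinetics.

k = ln2 / t½ = 0.693147 / 21.4 = 0.03239 h⁻¹
CL = k × Vd = 0.03239 × 23.6 = 0.7644 L/h

0.76 L/h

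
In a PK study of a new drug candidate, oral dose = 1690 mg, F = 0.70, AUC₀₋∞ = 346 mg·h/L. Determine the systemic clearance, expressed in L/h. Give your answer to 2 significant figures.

3.4 L/h

CL = F·Dose / AUC = 0.70 × 1690 / 346 = 3.419 L/h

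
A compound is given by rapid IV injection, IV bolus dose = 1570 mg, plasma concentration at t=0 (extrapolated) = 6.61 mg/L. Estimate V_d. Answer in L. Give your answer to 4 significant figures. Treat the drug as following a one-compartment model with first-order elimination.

237.5 L

Vd = Dose / C₀ = 1570 / 6.61 = 237.5 L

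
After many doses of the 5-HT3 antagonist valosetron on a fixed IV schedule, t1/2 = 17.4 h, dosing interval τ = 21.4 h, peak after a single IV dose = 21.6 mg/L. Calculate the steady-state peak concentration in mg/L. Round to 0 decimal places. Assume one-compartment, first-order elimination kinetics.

38 mg/L

k = ln2 / t½ = 0.693147 / 17.4 = 0.03984 h⁻¹
e^(−kτ) = e^(−0.03984 × 21.4) = 0.4263
Accumulation ratio R = 1 / (1 − e^(−kτ)) = 1 / (1 − 0.4263) = 1.743
Steady-state peak = C₀ × R = 21.6 × 1.743 = 37.65 mg/L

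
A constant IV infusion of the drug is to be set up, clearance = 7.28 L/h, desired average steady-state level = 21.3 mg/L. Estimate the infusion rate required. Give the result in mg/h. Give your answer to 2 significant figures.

At steady state, infusion rate R₀ = Css × CL = 21.3 × 7.280 = 155.1 mg/h

160 mg/h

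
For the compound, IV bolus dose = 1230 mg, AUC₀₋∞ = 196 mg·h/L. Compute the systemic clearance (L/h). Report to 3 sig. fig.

CL = Dose / AUC = 1230 / 196 = 6.276 L/h

6.28 L/h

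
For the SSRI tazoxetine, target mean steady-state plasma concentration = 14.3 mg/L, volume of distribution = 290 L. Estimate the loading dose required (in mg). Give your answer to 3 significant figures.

LD = Css × Vd = 14.3 × 290 = 4147 mg

4150 mg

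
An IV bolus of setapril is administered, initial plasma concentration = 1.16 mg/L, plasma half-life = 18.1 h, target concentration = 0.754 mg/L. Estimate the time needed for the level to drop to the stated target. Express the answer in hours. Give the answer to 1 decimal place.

11.2 h

k = ln2 / t½ = 0.693147 / 18.1 = 0.03830 h⁻¹
t = ln(C₀ / C) / k = ln(1.160 / 0.754) / 0.03830
  = ln(1.538) / 0.03830 = 0.4305 / 0.03830 = 11.24 h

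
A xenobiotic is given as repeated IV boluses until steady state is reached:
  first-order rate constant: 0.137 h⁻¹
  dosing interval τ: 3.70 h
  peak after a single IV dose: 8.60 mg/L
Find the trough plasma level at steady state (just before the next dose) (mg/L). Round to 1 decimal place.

13.0 mg/L

e^(−kτ) = e^(−0.1370 × 3.70) = 0.6024
Accumulation ratio R = 1 / (1 − e^(−kτ)) = 1 / (1 − 0.6024) = 2.515
Steady-state trough = C₀ × R × e^(−kτ) = 8.60 × 2.515 × 0.6024 = 13.03 mg/L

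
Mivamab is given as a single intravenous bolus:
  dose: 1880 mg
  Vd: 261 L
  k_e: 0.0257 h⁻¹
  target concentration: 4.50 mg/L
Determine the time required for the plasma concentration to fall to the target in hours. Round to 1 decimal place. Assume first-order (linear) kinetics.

C₀ = Dose / Vd = 1880 / 261 = 7.203 mg/L
t = ln(C₀ / C) / k = ln(7.203 / 4.50) / 0.02570
  = ln(1.601) / 0.02570 = 0.4706 / 0.02570 = 18.31 h

18.3 h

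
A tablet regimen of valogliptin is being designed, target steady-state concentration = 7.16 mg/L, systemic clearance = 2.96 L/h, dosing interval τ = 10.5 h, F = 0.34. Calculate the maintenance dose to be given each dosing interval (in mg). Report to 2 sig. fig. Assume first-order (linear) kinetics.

650 mg

At steady state, F × (Dose/τ) = Css × CL.
Dose = Css × CL × τ / F = 7.16 × 2.960 × 10.5 / 0.34 = 654.5 mg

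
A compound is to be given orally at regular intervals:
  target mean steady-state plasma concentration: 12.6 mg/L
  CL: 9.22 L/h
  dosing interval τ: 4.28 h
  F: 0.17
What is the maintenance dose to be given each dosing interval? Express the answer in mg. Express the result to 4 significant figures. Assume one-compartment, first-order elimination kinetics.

2925 mg

At steady state, F × (Dose/τ) = Css × CL.
Dose = Css × CL × τ / F = 12.6 × 9.220 × 4.28 / 0.17 = 2925 mg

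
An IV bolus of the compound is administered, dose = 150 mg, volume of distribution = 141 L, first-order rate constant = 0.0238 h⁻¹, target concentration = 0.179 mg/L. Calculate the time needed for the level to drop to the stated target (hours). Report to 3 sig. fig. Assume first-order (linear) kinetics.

74.9 h

C₀ = Dose / Vd = 150.0 / 141 = 1.064 mg/L
t = ln(C₀ / C) / k = ln(1.064 / 0.179) / 0.02380
  = ln(5.944) / 0.02380 = 1.782 / 0.02380 = 74.87 h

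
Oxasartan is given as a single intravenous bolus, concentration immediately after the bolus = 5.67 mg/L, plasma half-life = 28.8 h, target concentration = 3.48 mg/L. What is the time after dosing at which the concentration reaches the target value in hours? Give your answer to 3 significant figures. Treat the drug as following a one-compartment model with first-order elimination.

k = ln2 / t½ = 0.693147 / 28.8 = 0.02407 h⁻¹
t = ln(C₀ / C) / k = ln(5.670 / 3.48) / 0.02407
  = ln(1.629) / 0.02407 = 0.4880 / 0.02407 = 20.27 h

20.3 h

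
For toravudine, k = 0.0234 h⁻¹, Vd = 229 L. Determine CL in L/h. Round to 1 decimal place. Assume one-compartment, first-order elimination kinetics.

5.4 L/h

CL = k × Vd = 0.0234 × 229 = 5.359 L/h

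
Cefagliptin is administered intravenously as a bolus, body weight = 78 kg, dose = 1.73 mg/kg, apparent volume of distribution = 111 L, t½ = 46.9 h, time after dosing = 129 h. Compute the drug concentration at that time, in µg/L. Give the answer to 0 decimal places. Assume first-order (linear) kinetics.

Total dose = 1.73 × 78 = 134.9 mg
C₀ = Dose / Vd = 134.9 / 111 = 1.215 mg/L
k = ln2 / t½ = 0.693147 / 46.9 = 0.01478 h⁻¹
C = C₀ · e^(−k·t) = 1.215 × e^(−0.01478 × 129)
  = 1.215 × 0.1486 = 0.1805 mg/L
Convert: 0.1805 mg/L × 1000 = 180.5 µg/L

181 µg/L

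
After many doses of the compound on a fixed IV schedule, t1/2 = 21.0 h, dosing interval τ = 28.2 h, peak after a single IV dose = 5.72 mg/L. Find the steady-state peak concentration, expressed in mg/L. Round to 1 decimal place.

9.4 mg/L

k = ln2 / t½ = 0.693147 / 21.0 = 0.03301 h⁻¹
e^(−kτ) = e^(−0.03301 × 28.2) = 0.3942
Accumulation ratio R = 1 / (1 − e^(−kτ)) = 1 / (1 − 0.3942) = 1.651
Steady-state peak = C₀ × R = 5.72 × 1.651 = 9.444 mg/L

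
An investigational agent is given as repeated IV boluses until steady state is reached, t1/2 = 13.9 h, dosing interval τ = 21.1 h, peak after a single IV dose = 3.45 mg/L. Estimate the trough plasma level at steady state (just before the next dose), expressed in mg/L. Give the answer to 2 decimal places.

1.85 mg/L

k = ln2 / t½ = 0.693147 / 13.9 = 0.04987 h⁻¹
e^(−kτ) = e^(−0.04987 × 21.1) = 0.3491
Accumulation ratio R = 1 / (1 − e^(−kτ)) = 1 / (1 − 0.3491) = 1.536
Steady-state trough = C₀ × R × e^(−kτ) = 3.45 × 1.536 × 0.3491 = 1.850 mg/L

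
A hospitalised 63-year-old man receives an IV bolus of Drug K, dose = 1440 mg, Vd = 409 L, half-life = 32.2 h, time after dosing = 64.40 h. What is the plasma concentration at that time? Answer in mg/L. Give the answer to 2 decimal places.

0.88 mg/L

C₀ = Dose / Vd = 1440 / 409 = 3.521 mg/L
k = ln2 / t½ = 0.693147 / 32.2 = 0.02153 h⁻¹
t / t½ = 64.40 / 32.2 = 2 half-lives
C = C₀ × (1/2)^2 = 3.521 × 0.2500 = 0.8803 mg/L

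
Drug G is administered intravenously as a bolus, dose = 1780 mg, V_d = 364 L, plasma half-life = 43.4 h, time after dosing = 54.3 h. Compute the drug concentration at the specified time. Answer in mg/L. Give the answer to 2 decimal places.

2.05 mg/L

C₀ = Dose / Vd = 1780 / 364 = 4.890 mg/L
k = ln2 / t½ = 0.693147 / 43.4 = 0.01597 h⁻¹
C = C₀ · e^(−k·t) = 4.890 × e^(−0.01597 × 54.3)
  = 4.890 × 0.4201 = 2.054 mg/L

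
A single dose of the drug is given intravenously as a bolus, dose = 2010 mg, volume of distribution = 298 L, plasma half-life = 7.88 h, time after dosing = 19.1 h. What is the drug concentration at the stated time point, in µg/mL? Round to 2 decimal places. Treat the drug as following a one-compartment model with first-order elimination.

C₀ = Dose / Vd = 2010 / 298 = 6.745 mg/L
k = ln2 / t½ = 0.693147 / 7.88 = 0.08796 h⁻¹
C = C₀ · e^(−k·t) = 6.745 × e^(−0.08796 × 19.1)
  = 6.745 × 0.1864 = 1.257 mg/L
(1.257 mg/L = 1.257 µg/mL)

1.26 µg/mL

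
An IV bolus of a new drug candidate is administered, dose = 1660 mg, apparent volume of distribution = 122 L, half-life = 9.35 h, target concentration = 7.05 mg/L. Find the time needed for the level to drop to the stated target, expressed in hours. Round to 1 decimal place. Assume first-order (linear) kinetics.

8.9 h

C₀ = Dose / Vd = 1660 / 122 = 13.61 mg/L
k = ln2 / t½ = 0.693147 / 9.35 = 0.07413 h⁻¹
t = ln(C₀ / C) / k = ln(13.61 / 7.05) / 0.07413
  = ln(1.930) / 0.07413 = 0.6575 / 0.07413 = 8.870 h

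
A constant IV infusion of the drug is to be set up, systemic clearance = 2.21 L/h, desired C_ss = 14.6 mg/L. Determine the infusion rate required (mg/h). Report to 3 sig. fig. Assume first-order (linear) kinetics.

At steady state, infusion rate R₀ = Css × CL = 14.6 × 2.210 = 32.27 mg/h

32.3 mg/h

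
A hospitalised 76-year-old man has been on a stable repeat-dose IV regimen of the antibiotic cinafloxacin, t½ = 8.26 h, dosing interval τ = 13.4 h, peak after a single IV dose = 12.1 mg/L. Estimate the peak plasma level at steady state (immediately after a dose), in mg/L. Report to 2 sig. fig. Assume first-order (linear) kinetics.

18 mg/L

k = ln2 / t½ = 0.693147 / 8.26 = 0.08392 h⁻¹
e^(−kτ) = e^(−0.08392 × 13.4) = 0.3248
Accumulation ratio R = 1 / (1 − e^(−kτ)) = 1 / (1 − 0.3248) = 1.481
Steady-state peak = C₀ × R = 12.1 × 1.481 = 17.92 mg/L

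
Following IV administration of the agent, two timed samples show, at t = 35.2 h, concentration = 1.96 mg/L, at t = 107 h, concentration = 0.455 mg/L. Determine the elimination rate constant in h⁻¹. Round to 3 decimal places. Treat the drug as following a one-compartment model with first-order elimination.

0.020 h⁻¹

k = ln(C₁/C₂) / (t₂ − t₁) = ln(1.96/0.455) / (107 − 35.2)
  = 1.460 / 71.80 = 0.02033 h⁻¹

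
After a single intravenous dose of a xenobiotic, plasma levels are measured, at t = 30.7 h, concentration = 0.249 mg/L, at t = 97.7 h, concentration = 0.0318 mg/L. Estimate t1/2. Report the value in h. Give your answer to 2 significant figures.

k = ln(C₁/C₂) / (t₂ − t₁) = ln(0.249/0.0318) / (97.7 − 30.7)
  = 2.058 / 67.00 = 0.03072 h⁻¹
t½ = ln2 / k = 0.693147 / 0.03072 = 22.56 h

23 h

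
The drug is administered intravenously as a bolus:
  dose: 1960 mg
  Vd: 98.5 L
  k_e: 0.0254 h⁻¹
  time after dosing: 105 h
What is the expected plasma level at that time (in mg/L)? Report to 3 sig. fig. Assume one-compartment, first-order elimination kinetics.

1.38 mg/L

C₀ = Dose / Vd = 1960 / 98.5 = 19.90 mg/L
C = C₀ · e^(−k·t) = 19.90 × e^(−0.02540 × 105)
  = 19.90 × 0.06946 = 1.382 mg/L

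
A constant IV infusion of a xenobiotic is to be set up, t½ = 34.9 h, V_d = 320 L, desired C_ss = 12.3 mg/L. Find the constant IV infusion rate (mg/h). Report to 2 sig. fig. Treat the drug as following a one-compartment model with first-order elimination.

k = ln2 / t½ = 0.693147 / 34.9 = 0.01986 h⁻¹
CL = k × Vd = 0.01986 × 320 = 6.355 L/h
At steady state, infusion rate R₀ = Css × CL = 12.3 × 6.355 = 78.17 mg/h

78 mg/h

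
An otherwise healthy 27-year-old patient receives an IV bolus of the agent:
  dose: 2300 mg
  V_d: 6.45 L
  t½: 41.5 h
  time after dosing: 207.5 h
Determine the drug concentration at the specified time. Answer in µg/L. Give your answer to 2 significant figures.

11000 µg/L

C₀ = Dose / Vd = 2300 / 6.45 = 356.6 mg/L
k = ln2 / t½ = 0.693147 / 41.5 = 0.01670 h⁻¹
t / t½ = 207.5 / 41.5 = 5 half-lives
C = C₀ × (1/2)^5 = 356.6 × 0.03125 = 11.14 mg/L
Convert: 11.14 mg/L × 1000 = 11140 µg/L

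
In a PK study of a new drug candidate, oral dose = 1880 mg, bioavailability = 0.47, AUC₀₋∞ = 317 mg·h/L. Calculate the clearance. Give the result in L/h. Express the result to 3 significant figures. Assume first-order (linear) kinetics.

CL = F·Dose / AUC = 0.47 × 1880 / 317 = 2.787 L/h

2.79 L/h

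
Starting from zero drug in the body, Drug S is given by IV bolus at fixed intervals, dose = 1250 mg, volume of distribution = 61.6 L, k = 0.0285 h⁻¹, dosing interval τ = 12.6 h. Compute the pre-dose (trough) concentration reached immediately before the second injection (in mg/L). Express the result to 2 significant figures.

C₀ per dose = Dose / Vd = 1250 / 61.6 = 20.29 mg/L
Fraction remaining after one interval: r = e^(−kτ) = e^(−0.02850 × 12.6) = 0.6983
Before dose 2, 1 dose has been given (aged 1τ).
C_trough = C₀ × r = 20.29 × 0.6983 = 14.17 mg/L

14 mg/L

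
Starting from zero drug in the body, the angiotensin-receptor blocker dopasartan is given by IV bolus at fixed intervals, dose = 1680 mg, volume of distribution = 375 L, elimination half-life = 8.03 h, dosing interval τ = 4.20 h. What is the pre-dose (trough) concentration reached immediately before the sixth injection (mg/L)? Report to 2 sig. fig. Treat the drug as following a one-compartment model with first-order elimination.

C₀ per dose = Dose / Vd = 1680 / 375 = 4.480 mg/L
k = ln2 / t½ = 0.693147 / 8.03 = 0.08632 h⁻¹
Fraction remaining after one interval: r = e^(−kτ) = e^(−0.08632 × 4.20) = 0.6959
Before dose 6, 5 doses have been given (aged 1τ, 2τ, 3τ, 4τ, 5τ).
C_trough = C₀ × (r + r² + … + r^5) = C₀ × r(1−r^5)/(1−r)
        = 4.480 × 0.6959 × (1 − 0.1632) / (1 − 0.6959) = 8.579 mg/L

8.6 mg/L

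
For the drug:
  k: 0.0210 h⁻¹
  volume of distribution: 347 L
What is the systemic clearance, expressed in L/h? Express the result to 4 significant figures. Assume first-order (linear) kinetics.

7.287 L/h

CL = k × Vd = 0.0210 × 347 = 7.287 L/h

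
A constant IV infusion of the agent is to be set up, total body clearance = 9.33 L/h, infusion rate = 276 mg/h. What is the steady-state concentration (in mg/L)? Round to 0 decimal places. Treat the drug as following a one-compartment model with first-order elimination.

30 mg/L

At steady state Css = R₀ / CL = 276 / 9.330 = 29.58 mg/L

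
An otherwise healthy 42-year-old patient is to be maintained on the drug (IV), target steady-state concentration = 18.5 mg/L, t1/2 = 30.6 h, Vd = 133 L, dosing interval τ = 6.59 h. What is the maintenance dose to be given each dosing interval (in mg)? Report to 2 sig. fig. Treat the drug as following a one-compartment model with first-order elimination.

k = ln2 / t½ = 0.693147 / 30.6 = 0.02265 h⁻¹
CL = k × Vd = 0.02265 × 133 = 3.012 L/h
At steady state, Dose/τ = Css × CL.
Dose = Css × CL × τ = 18.5 × 3.012 × 6.59 = 367.2 mg

370 mg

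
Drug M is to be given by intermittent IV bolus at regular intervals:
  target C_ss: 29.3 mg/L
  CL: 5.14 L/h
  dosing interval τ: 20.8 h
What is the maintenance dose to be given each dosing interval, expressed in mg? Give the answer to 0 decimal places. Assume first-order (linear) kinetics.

At steady state, Dose/τ = Css × CL.
Dose = Css × CL × τ = 29.3 × 5.140 × 20.8 = 3133 mg

3133 mg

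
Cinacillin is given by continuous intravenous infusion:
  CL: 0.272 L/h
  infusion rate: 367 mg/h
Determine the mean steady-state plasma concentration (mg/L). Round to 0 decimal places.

At steady state Css = R₀ / CL = 367 / 0.2720 = 1349 mg/L

1349 mg/L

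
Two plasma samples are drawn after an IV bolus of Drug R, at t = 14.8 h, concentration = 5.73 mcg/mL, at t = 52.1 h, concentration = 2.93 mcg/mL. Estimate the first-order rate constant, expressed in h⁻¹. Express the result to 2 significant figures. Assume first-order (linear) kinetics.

0.018 h⁻¹

k = ln(C₁/C₂) / (t₂ − t₁) = ln(5.73/2.93) / (52.1 − 14.8)
  = 0.6707 / 37.30 = 0.01798 h⁻¹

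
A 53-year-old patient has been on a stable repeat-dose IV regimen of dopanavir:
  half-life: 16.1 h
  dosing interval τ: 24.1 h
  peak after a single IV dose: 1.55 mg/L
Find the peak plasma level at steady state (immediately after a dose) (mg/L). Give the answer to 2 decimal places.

k = ln2 / t½ = 0.693147 / 16.1 = 0.04305 h⁻¹
e^(−kτ) = e^(−0.04305 × 24.1) = 0.3543
Accumulation ratio R = 1 / (1 − e^(−kτ)) = 1 / (1 − 0.3543) = 1.549
Steady-state peak = C₀ × R = 1.55 × 1.549 = 2.401 mg/L

2.40 mg/L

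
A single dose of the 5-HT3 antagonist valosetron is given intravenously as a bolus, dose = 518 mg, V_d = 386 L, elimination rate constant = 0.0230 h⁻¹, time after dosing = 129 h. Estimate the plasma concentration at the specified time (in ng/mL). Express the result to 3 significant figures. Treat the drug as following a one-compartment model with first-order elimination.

C₀ = Dose / Vd = 518.0 / 386 = 1.342 mg/L
C = C₀ · e^(−k·t) = 1.342 × e^(−0.02300 × 129)
  = 1.342 × 0.05146 = 0.06906 mg/L
Convert: 0.06906 mg/L × 1000 = 69.06 ng/mL

69.1 ng/mL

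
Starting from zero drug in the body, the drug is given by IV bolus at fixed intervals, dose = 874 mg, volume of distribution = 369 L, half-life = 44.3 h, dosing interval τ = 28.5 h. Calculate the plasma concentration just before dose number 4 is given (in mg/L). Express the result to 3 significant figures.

C₀ per dose = Dose / Vd = 874 / 369 = 2.369 mg/L
k = ln2 / t½ = 0.693147 / 44.3 = 0.01565 h⁻¹
Fraction remaining after one interval: r = e^(−kτ) = e^(−0.01565 × 28.5) = 0.6402
Before dose 4, 3 doses have been given (aged 1τ, 2τ, 3τ).
C_trough = C₀ × (r + r² + … + r^3) = C₀ × r(1−r^3)/(1−r)
        = 2.369 × 0.6402 × (1 − 0.2624) / (1 − 0.6402) = 3.109 mg/L

3.11 mg/L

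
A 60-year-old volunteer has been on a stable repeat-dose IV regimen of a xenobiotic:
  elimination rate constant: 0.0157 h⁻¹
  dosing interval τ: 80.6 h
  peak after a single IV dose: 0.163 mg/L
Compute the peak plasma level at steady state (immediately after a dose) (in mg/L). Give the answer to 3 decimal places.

e^(−kτ) = e^(−0.01570 × 80.6) = 0.2821
Accumulation ratio R = 1 / (1 − e^(−kτ)) = 1 / (1 − 0.2821) = 1.393
Steady-state peak = C₀ × R = 0.163 × 1.393 = 0.2271 mg/L

0.227 mg/L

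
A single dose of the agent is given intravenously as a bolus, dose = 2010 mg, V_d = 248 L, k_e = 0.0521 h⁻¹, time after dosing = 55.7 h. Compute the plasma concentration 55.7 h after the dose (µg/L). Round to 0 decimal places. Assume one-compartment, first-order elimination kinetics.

445 µg/L

C₀ = Dose / Vd = 2010 / 248 = 8.105 mg/L
C = C₀ · e^(−k·t) = 8.105 × e^(−0.05210 × 55.7)
  = 8.105 × 0.05491 = 0.4450 mg/L
Convert: 0.4450 mg/L × 1000 = 445.0 µg/L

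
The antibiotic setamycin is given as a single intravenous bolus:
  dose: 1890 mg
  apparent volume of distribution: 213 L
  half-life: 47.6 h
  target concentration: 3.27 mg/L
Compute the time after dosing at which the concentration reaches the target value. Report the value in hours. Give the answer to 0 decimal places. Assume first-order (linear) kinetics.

69 h

C₀ = Dose / Vd = 1890 / 213 = 8.873 mg/L
k = ln2 / t½ = 0.693147 / 47.6 = 0.01456 h⁻¹
t = ln(C₀ / C) / k = ln(8.873 / 3.27) / 0.01456
  = ln(2.713) / 0.01456 = 0.9981 / 0.01456 = 68.55 h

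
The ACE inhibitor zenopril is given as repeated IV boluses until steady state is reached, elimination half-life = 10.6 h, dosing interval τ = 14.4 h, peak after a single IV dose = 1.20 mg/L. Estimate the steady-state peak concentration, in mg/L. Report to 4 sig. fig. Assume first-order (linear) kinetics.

k = ln2 / t½ = 0.693147 / 10.6 = 0.06539 h⁻¹
e^(−kτ) = e^(−0.06539 × 14.4) = 0.3900
Accumulation ratio R = 1 / (1 − e^(−kτ)) = 1 / (1 − 0.3900) = 1.639
Steady-state peak = C₀ × R = 1.20 × 1.639 = 1.967 mg/L

1.967 mg/L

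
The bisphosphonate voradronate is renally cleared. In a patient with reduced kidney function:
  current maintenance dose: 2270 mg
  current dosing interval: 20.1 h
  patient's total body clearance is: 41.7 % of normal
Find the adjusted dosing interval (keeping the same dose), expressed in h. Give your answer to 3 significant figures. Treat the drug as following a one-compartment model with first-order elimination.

To keep the same average steady-state level, dosing rate must scale with clearance.
CL ratio = 41.7 / 100 = 0.4170
New interval (same dose) = 20.1 / 0.4170 = 48.20 h

48.2 h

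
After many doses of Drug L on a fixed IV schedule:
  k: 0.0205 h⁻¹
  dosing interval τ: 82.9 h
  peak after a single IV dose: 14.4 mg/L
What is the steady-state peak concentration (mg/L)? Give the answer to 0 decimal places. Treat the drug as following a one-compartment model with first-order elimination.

e^(−kτ) = e^(−0.02050 × 82.9) = 0.1828
Accumulation ratio R = 1 / (1 − e^(−kτ)) = 1 / (1 − 0.1828) = 1.224
Steady-state peak = C₀ × R = 14.4 × 1.224 = 17.63 mg/L

18 mg/L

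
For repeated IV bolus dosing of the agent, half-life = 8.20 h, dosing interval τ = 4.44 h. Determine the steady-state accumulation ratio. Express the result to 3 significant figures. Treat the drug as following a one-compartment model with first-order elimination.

k = ln2 / t½ = 0.693147 / 8.20 = 0.08453 h⁻¹
e^(−kτ) = e^(−0.08453 × 4.44) = 0.6871
Accumulation ratio R = 1 / (1 − e^(−kτ)) = 1 / (1 − 0.6871) = 3.196

3.20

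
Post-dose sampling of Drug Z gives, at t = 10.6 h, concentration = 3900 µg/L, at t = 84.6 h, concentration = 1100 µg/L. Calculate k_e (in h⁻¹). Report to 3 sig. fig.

0.0171 h⁻¹

k = ln(C₁/C₂) / (t₂ − t₁) = ln(3900/1100) / (84.6 − 10.6)
  = 1.266 / 74.00 = 0.01711 h⁻¹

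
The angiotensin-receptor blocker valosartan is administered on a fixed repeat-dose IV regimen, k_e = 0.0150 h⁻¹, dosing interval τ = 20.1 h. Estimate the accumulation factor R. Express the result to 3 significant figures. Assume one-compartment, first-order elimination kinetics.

e^(−kτ) = e^(−0.01500 × 20.1) = 0.7397
Accumulation ratio R = 1 / (1 − e^(−kτ)) = 1 / (1 − 0.7397) = 3.842

3.84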